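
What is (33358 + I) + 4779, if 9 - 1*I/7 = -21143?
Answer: 186201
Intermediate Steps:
I = 148064 (I = 63 - 7*(-21143) = 63 + 148001 = 148064)
(33358 + I) + 4779 = (33358 + 148064) + 4779 = 181422 + 4779 = 186201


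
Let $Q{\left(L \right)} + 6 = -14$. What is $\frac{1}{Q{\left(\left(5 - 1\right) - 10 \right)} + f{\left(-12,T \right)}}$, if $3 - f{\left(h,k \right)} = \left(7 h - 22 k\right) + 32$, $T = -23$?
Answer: $- \frac{1}{471} \approx -0.0021231$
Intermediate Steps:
$Q{\left(L \right)} = -20$ ($Q{\left(L \right)} = -6 - 14 = -20$)
$f{\left(h,k \right)} = -29 - 7 h + 22 k$ ($f{\left(h,k \right)} = 3 - \left(\left(7 h - 22 k\right) + 32\right) = 3 - \left(\left(- 22 k + 7 h\right) + 32\right) = 3 - \left(32 - 22 k + 7 h\right) = -29 - 7 h + 22 k$)
$\frac{1}{Q{\left(\left(5 - 1\right) - 10 \right)} + f{\left(-12,T \right)}} = \frac{1}{-20 - 451} = \frac{1}{-471} = - \frac{1}{471}$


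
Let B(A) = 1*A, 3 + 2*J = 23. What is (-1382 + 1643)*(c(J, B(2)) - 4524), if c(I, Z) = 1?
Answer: -1180503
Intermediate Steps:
J = 10 (J = -3/2 + (½)*23 = -3/2 + 23/2 = 10)
B(A) = A
(-1382 + 1643)*(c(J, B(2)) - 4524) = (-1382 + 1643)*(1 - 4524) = 261*(-4523) = -1180503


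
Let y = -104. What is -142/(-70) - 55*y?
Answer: 200271/35 ≈ 5722.0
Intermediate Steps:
-142/(-70) - 55*y = -142/(-70) - 55*(-104) = -142*(-1/70) + 5720 = 71/35 + 5720 = 200271/35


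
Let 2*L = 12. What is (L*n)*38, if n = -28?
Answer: -6384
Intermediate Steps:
L = 6 (L = (½)*12 = 6)
(L*n)*38 = (6*(-28))*38 = -168*38 = -6384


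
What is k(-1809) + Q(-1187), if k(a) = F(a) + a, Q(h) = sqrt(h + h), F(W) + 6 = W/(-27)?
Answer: -1748 + I*sqrt(2374) ≈ -1748.0 + 48.724*I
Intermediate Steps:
F(W) = -6 - W/27 (F(W) = -6 + W/(-27) = -6 + W*(-1/27) = -6 - W/27)
Q(h) = sqrt(2)*sqrt(h) (Q(h) = sqrt(2*h) = sqrt(2)*sqrt(h))
k(a) = -6 + 26*a/27 (k(a) = (-6 - a/27) + a = -6 + 26*a/27)
k(-1809) + Q(-1187) = (-6 + (26/27)*(-1809)) + sqrt(2)*sqrt(-1187) = (-6 - 1742) + sqrt(2)*(I*sqrt(1187)) = -1748 + I*sqrt(2374)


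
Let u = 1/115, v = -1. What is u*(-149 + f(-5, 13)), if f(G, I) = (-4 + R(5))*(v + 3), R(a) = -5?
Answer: -167/115 ≈ -1.4522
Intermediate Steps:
u = 1/115 ≈ 0.0086956
f(G, I) = -18 (f(G, I) = (-4 - 5)*(-1 + 3) = -9*2 = -18)
u*(-149 + f(-5, 13)) = (-149 - 18)/115 = (1/115)*(-167) = -167/115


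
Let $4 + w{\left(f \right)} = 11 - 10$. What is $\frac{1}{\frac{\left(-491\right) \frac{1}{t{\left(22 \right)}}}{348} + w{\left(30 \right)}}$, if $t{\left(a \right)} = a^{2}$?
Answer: $- \frac{168432}{505787} \approx -0.33301$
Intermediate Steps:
$w{\left(f \right)} = -3$ ($w{\left(f \right)} = -4 + \left(11 - 10\right) = -4 + 1 = -3$)
$\frac{1}{\frac{\left(-491\right) \frac{1}{t{\left(22 \right)}}}{348} + w{\left(30 \right)}} = \frac{1}{\frac{\left(-491\right) \frac{1}{22^{2}}}{348} - 3} = \frac{1}{- \frac{491}{484} \cdot \frac{1}{348} - 3} = \frac{1}{\left(-491\right) \frac{1}{484} \cdot \frac{1}{348} - 3} = \frac{1}{\left(- \frac{491}{484}\right) \frac{1}{348} - 3} = \frac{1}{- \frac{491}{168432} - 3} = \frac{1}{- \frac{505787}{168432}} = - \frac{168432}{505787}$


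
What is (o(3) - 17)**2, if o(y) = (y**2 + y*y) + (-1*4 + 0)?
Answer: 9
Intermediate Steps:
o(y) = -4 + 2*y**2 (o(y) = (y**2 + y**2) + (-4 + 0) = 2*y**2 - 4 = -4 + 2*y**2)
(o(3) - 17)**2 = ((-4 + 2*3**2) - 17)**2 = ((-4 + 2*9) - 17)**2 = ((-4 + 18) - 17)**2 = (14 - 17)**2 = (-3)**2 = 9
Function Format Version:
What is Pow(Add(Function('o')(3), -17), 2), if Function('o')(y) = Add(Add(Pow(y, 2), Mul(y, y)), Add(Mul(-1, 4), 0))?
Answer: 9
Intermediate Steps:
Function('o')(y) = Add(-4, Mul(2, Pow(y, 2))) (Function('o')(y) = Add(Add(Pow(y, 2), Pow(y, 2)), Add(-4, 0)) = Add(Mul(2, Pow(y, 2)), -4) = Add(-4, Mul(2, Pow(y, 2))))
Pow(Add(Function('o')(3), -17), 2) = Pow(Add(Add(-4, Mul(2, Pow(3, 2))), -17), 2) = Pow(Add(Add(-4, Mul(2, 9)), -17), 2) = Pow(Add(Add(-4, 18), -17), 2) = Pow(Add(14, -17), 2) = Pow(-3, 2) = 9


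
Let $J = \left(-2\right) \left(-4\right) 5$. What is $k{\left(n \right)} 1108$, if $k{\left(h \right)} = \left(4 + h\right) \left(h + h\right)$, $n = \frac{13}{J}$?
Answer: $\frac{622973}{200} \approx 3114.9$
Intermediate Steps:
$J = 40$ ($J = 8 \cdot 5 = 40$)
$n = \frac{13}{40} \approx 0.325$
$k{\left(h \right)} = 2 h \left(4 + h\right)$ ($k{\left(h \right)} = \left(4 + h\right) 2 h = 2 h \left(4 + h\right)$)
$k{\left(n \right)} 1108 = 2 \cdot \frac{13}{40} \left(4 + \frac{13}{40}\right) 1108 = 2 \cdot \frac{13}{40} \cdot \frac{173}{40} \cdot 1108 = \frac{2249}{800} \cdot 1108 = \frac{622973}{200}$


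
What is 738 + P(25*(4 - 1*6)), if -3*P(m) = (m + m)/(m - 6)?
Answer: 30971/42 ≈ 737.40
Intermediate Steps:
P(m) = -2*m/(3*(-6 + m)) (P(m) = -(m + m)/(3*(m - 6)) = -2*m/(3*(-6 + m)))
738 + P(25*(4 - 1*6)) = 738 - 2*25*(4 - 1*6)/(-18 + 3*(25*(4 - 1*6))) = 738 - 2*25*(4 - 6)/(-18 + 3*(25*(4 - 6))) = 738 - 2*25*(-2)/(-18 + 3*(25*(-2))) = 738 - 2*(-50)/(-18 + 3*(-50)) = 738 - 2*(-50)/(-18 - 150) = 738 - 2*(-50)/(-168) = 738 - 2*(-50)*(-1/168) = 738 - 25/42 = 30971/42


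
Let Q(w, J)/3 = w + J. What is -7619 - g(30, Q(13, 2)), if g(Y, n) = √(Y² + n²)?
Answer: -7619 - 15*√13 ≈ -7673.1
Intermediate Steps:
Q(w, J) = 3*J + 3*w (Q(w, J) = 3*(w + J) = 3*(J + w) = 3*J + 3*w)
-7619 - g(30, Q(13, 2)) = -7619 - √(30² + (3*2 + 3*13)²) = -7619 - √(900 + (6 + 39)²) = -7619 - √(900 + 45²) = -7619 - √(900 + 2025) = -7619 - √2925 = -7619 - 15*√13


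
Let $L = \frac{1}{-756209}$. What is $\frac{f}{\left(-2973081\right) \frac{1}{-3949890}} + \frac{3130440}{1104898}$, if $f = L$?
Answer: $\frac{1173011980653429590}{414018283394888707} \approx 2.8332$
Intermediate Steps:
$L = - \frac{1}{756209} \approx -1.3224 \cdot 10^{-6}$
$f = - \frac{1}{756209} \approx -1.3224 \cdot 10^{-6}$
$\frac{f}{\left(-2973081\right) \frac{1}{-3949890}} + \frac{3130440}{1104898} = - \frac{1}{756209 \left(- \frac{2973081}{-3949890}\right)} + \frac{3130440}{1104898} = - \frac{1}{756209 \left(\left(-2973081\right) \left(- \frac{1}{3949890}\right)\right)} + 3130440 \cdot \frac{1}{1104898} = - \frac{1}{756209 \cdot \frac{991027}{1316630}} + \frac{1565220}{552449} = \left(- \frac{1}{756209}\right) \frac{1316630}{991027} + \frac{1565220}{552449} = - \frac{1316630}{749423536643} + \frac{1565220}{552449} = \frac{1173011980653429590}{414018283394888707}$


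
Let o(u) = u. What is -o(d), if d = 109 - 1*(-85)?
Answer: -194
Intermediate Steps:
d = 194 (d = 109 + 85 = 194)
-o(d) = -1*194 = -194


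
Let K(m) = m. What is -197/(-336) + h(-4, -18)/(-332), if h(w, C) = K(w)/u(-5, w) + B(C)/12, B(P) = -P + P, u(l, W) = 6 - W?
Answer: 81923/139440 ≈ 0.58751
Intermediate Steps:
B(P) = 0
h(w, C) = w/(6 - w) (h(w, C) = w/(6 - w) + 0/12 = w/(6 - w) + 0*(1/12) = w/(6 - w) + 0 = w/(6 - w))
-197/(-336) + h(-4, -18)/(-332) = -197/(-336) - 1*(-4)/(-6 - 4)/(-332) = -197*(-1/336) - 1*(-4)/(-10)*(-1/332) = 197/336 - 1*(-4)*(-⅒)*(-1/332) = 197/336 - ⅖*(-1/332) = 197/336 + 1/830 = 81923/139440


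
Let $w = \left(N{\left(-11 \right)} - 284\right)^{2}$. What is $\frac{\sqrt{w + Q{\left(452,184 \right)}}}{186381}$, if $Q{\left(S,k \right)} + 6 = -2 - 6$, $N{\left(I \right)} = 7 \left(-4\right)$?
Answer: $\frac{\sqrt{97330}}{186381} \approx 0.0016739$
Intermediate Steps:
$N{\left(I \right)} = -28$
$Q{\left(S,k \right)} = -14$ ($Q{\left(S,k \right)} = -6 - 8 = -14$)
$w = 97344$ ($w = \left(-28 - 284\right)^{2} = \left(-312\right)^{2} = 97344$)
$\frac{\sqrt{w + Q{\left(452,184 \right)}}}{186381} = \frac{\sqrt{97344 - 14}}{186381} = \sqrt{97330} \cdot \frac{1}{186381} = \frac{\sqrt{97330}}{186381}$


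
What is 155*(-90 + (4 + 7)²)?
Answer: 4805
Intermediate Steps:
155*(-90 + (4 + 7)²) = 155*(-90 + 11²) = 155*(-90 + 121) = 155*31 = 4805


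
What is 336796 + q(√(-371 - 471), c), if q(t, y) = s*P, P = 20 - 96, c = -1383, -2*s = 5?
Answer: 336986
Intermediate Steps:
s = -5/2 (s = -½*5 = -5/2 ≈ -2.5000)
P = -76
q(t, y) = 190 (q(t, y) = -5/2*(-76) = 190)
336796 + q(√(-371 - 471), c) = 336796 + 190 = 336986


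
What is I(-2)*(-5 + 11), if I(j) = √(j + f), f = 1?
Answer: 6*I ≈ 6.0*I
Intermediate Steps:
I(j) = √(1 + j) (I(j) = √(j + 1) = √(1 + j))
I(-2)*(-5 + 11) = √(1 - 2)*(-5 + 11) = √(-1)*6 = I*6 = 6*I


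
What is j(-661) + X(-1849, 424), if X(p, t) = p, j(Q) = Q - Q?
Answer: -1849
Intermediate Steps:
j(Q) = 0
j(-661) + X(-1849, 424) = 0 - 1849 = -1849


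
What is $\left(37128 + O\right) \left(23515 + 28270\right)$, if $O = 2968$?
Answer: $2076371360$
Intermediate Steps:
$\left(37128 + O\right) \left(23515 + 28270\right) = \left(37128 + 2968\right) \left(23515 + 28270\right) = 40096 \cdot 51785 = 2076371360$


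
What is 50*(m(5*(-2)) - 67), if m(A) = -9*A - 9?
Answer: 700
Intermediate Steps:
m(A) = -9 - 9*A
50*(m(5*(-2)) - 67) = 50*((-9 - 45*(-2)) - 67) = 50*((-9 - 9*(-10)) - 67) = 50*((-9 + 90) - 67) = 50*(81 - 67) = 50*14 = 700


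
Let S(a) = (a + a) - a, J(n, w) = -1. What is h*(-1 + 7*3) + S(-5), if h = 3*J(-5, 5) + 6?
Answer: 55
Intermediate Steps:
S(a) = a (S(a) = 2*a - a = a)
h = 3 (h = 3*(-1) + 6 = -3 + 6 = 3)
h*(-1 + 7*3) + S(-5) = 3*(-1 + 7*3) - 5 = 3*(-1 + 21) - 5 = 3*20 - 5 = 60 - 5 = 55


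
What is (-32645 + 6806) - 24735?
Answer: -50574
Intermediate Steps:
(-32645 + 6806) - 24735 = -25839 - 24735 = -50574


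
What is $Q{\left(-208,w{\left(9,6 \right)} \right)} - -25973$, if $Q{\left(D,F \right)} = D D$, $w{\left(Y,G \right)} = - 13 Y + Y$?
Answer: $69237$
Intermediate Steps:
$w{\left(Y,G \right)} = - 12 Y$
$Q{\left(D,F \right)} = D^{2}$
$Q{\left(-208,w{\left(9,6 \right)} \right)} - -25973 = \left(-208\right)^{2} - -25973 = 43264 + 25973 = 69237$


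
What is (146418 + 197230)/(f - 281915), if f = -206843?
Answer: -171824/244379 ≈ -0.70310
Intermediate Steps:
(146418 + 197230)/(f - 281915) = (146418 + 197230)/(-206843 - 281915) = 343648/(-488758) = 343648*(-1/488758) = -171824/244379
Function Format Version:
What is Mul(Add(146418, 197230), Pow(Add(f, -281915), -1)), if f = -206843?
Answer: Rational(-171824, 244379) ≈ -0.70310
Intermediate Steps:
Mul(Add(146418, 197230), Pow(Add(f, -281915), -1)) = Mul(Add(146418, 197230), Pow(Add(-206843, -281915), -1)) = Mul(343648, Pow(-488758, -1)) = Mul(343648, Rational(-1, 488758)) = Rational(-171824, 244379)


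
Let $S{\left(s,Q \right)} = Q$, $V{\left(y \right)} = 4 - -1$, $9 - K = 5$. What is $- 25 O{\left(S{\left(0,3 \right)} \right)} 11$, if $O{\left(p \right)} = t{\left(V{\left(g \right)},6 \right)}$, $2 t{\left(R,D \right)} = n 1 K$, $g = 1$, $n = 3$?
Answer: $-1650$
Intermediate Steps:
$K = 4$ ($K = 9 - 5 = 4$)
$V{\left(y \right)} = 5$ ($V{\left(y \right)} = 4 + 1 = 5$)
$t{\left(R,D \right)} = 6$ ($t{\left(R,D \right)} = \frac{3 \cdot 1 \cdot 4}{2} = \frac{3 \cdot 4}{2} = \frac{1}{2} \cdot 12 = 6$)
$O{\left(p \right)} = 6$
$- 25 O{\left(S{\left(0,3 \right)} \right)} 11 = \left(-25\right) 6 \cdot 11 = \left(-150\right) 11 = -1650$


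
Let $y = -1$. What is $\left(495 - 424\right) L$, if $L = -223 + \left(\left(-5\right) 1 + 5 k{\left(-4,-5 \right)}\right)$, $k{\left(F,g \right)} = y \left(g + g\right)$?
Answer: $-12638$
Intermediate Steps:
$k{\left(F,g \right)} = - 2 g$ ($k{\left(F,g \right)} = - (g + g) = - 2 g$)
$L = -178$ ($L = -223 + \left(\left(-5\right) 1 + 5 \left(\left(-2\right) \left(-5\right)\right)\right) = -223 + \left(-5 + 5 \cdot 10\right) = -223 + \left(-5 + 50\right) = -223 + 45 = -178$)
$\left(495 - 424\right) L = \left(495 - 424\right) \left(-178\right) = 71 \left(-178\right) = -12638$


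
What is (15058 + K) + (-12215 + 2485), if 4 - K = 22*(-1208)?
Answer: 31908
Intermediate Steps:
K = 26580 (K = 4 - 22*(-1208) = 4 - 1*(-26576) = 4 + 26576 = 26580)
(15058 + K) + (-12215 + 2485) = (15058 + 26580) + (-12215 + 2485) = 41638 - 9730 = 31908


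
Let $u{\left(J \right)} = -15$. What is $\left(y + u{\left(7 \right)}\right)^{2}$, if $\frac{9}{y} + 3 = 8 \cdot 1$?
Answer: $\frac{4356}{25} \approx 174.24$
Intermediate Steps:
$y = \frac{9}{5}$ ($y = \frac{9}{-3 + 8 \cdot 1} = \frac{9}{-3 + 8} = \frac{9}{5} \approx 1.8$)
$\left(y + u{\left(7 \right)}\right)^{2} = \left(\frac{9}{5} - 15\right)^{2} = \left(- \frac{66}{5}\right)^{2} = \frac{4356}{25}$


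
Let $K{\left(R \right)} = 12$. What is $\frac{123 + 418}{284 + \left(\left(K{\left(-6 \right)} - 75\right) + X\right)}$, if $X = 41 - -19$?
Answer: $\frac{541}{281} \approx 1.9253$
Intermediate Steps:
$X = 60$ ($X = 41 + 19 = 60$)
$\frac{123 + 418}{284 + \left(\left(K{\left(-6 \right)} - 75\right) + X\right)} = \frac{123 + 418}{284 + \left(\left(12 - 75\right) + 60\right)} = \frac{541}{284 + \left(-63 + 60\right)} = \frac{541}{284 - 3} = \frac{541}{281}$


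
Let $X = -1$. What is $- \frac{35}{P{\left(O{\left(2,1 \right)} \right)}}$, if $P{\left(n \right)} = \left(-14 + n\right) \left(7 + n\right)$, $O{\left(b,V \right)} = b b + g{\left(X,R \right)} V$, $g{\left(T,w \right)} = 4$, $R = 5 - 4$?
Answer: $\frac{7}{18} \approx 0.38889$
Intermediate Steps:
$R = 1$
$O{\left(b,V \right)} = b^{2} + 4 V$ ($O{\left(b,V \right)} = b b + 4 V = b^{2} + 4 V$)
$- \frac{35}{P{\left(O{\left(2,1 \right)} \right)}} = - \frac{35}{-98 + \left(2^{2} + 4 \cdot 1\right)^{2} - 7 \left(2^{2} + 4 \cdot 1\right)} = - \frac{35}{-98 + \left(4 + 4\right)^{2} - 7 \left(4 + 4\right)} = - \frac{35}{-98 + 8^{2} - 56} = - \frac{35}{-98 + 64 - 56} = - \frac{35}{-90} = \left(-35\right) \left(- \frac{1}{90}\right) = \frac{7}{18}$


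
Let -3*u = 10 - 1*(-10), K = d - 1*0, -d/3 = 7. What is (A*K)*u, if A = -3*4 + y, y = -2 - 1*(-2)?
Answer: -1680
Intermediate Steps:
d = -21 (d = -3*7 = -21)
y = 0 (y = -2 + 2 = 0)
K = -21 (K = -21 - 1*0 = -21 + 0 = -21)
u = -20/3 (u = -(10 - 1*(-10))/3 = -(10 + 10)/3 = -⅓*20 = -20/3 ≈ -6.6667)
A = -12 (A = -3*4 + 0 = -12 + 0 = -12)
(A*K)*u = -12*(-21)*(-20/3) = 252*(-20/3) = -1680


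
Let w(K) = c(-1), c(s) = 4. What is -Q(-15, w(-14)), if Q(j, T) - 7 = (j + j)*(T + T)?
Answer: 233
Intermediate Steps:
w(K) = 4
Q(j, T) = 7 + 4*T*j (Q(j, T) = 7 + (j + j)*(T + T) = 7 + (2*j)*(2*T) = 7 + 4*T*j)
-Q(-15, w(-14)) = -(7 + 4*4*(-15)) = -(7 - 240) = -1*(-233) = 233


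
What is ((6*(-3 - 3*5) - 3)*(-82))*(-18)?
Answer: -163836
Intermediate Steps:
((6*(-3 - 3*5) - 3)*(-82))*(-18) = ((6*(-3 - 15) - 3)*(-82))*(-18) = ((6*(-18) - 3)*(-82))*(-18) = ((-108 - 3)*(-82))*(-18) = -111*(-82)*(-18) = 9102*(-18) = -163836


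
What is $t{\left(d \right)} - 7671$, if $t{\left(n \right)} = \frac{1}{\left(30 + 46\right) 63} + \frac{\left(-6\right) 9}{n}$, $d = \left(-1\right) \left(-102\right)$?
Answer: $- \frac{624431791}{81396} \approx -7671.5$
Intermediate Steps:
$d = 102$
$t{\left(n \right)} = \frac{1}{4788} - \frac{54}{n}$ ($t{\left(n \right)} = \frac{1}{76} \cdot \frac{1}{63} - \frac{54}{n} = \frac{1}{4788} - \frac{54}{n}$)
$t{\left(d \right)} - 7671 = \frac{-258552 + 102}{4788 \cdot 102} - 7671 = \frac{1}{4788} \cdot \frac{1}{102} \left(-258450\right) - 7671 = - \frac{43075}{81396} - 7671 = - \frac{624431791}{81396}$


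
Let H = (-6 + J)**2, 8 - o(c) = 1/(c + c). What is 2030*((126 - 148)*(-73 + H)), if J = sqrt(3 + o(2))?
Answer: 1172325 + 267960*sqrt(43) ≈ 2.9295e+6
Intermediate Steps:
o(c) = 8 - 1/(2*c) (o(c) = 8 - 1/(c + c) = 8 - 1/(2*c))
J = sqrt(43)/2 (J = sqrt(3 + (8 - 1/2/2)) = sqrt(3 + (8 - 1/2*1/2)) = sqrt(3 + (8 - 1/4)) = sqrt(3 + 31/4) = sqrt(43/4) = sqrt(43)/2 ≈ 3.2787)
H = (-6 + sqrt(43)/2)**2 ≈ 7.4054
2030*((126 - 148)*(-73 + H)) = 2030*((126 - 148)*(-73 + (12 - sqrt(43))**2/4)) = 2030*(-22*(-73 + (12 - sqrt(43))**2/4)) = 2030*(1606 - 11*(12 - sqrt(43))**2/2) = 3260180 - 11165*(12 - sqrt(43))**2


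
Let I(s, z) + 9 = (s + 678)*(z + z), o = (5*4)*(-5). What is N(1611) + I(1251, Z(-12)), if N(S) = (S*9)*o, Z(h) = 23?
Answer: -1361175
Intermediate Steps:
o = -100 (o = 20*(-5) = -100)
I(s, z) = -9 + 2*z*(678 + s) (I(s, z) = -9 + (s + 678)*(z + z) = -9 + (678 + s)*(2*z) = -9 + 2*z*(678 + s))
N(S) = -900*S (N(S) = (S*9)*(-100) = (9*S)*(-100) = -900*S)
N(1611) + I(1251, Z(-12)) = -900*1611 + (-9 + 1356*23 + 2*1251*23) = -1449900 + (-9 + 31188 + 57546) = -1449900 + 88725 = -1361175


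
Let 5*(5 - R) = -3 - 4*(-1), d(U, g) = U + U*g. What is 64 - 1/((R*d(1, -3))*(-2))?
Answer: 6139/96 ≈ 63.948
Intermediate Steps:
R = 24/5 (R = 5 - (-3 - 4*(-1))/5 = 5 - (-3 + 4)/5 = 5 - ⅕*1 = 5 - ⅕ = 24/5 ≈ 4.8000)
64 - 1/((R*d(1, -3))*(-2)) = 64 - 1/((24*(1*(1 - 3))/5)*(-2)) = 64 - 1/((24*(1*(-2))/5)*(-2)) = 64 - 1/(((24/5)*(-2))*(-2)) = 64 - 1/((-48/5*(-2))) = 64 - 1/96/5 = 64 - 1*5/96 = 64 - 5/96 = 6139/96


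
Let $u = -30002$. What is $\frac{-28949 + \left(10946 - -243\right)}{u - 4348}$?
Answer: $\frac{592}{1145} \approx 0.51703$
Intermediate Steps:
$\frac{-28949 + \left(10946 - -243\right)}{u - 4348} = \frac{-28949 + \left(10946 - -243\right)}{-30002 - 4348} = \frac{-28949 + \left(10946 + 243\right)}{-34350} = \left(-28949 + 11189\right) \left(- \frac{1}{34350}\right) = \left(-17760\right) \left(- \frac{1}{34350}\right) = \frac{592}{1145}$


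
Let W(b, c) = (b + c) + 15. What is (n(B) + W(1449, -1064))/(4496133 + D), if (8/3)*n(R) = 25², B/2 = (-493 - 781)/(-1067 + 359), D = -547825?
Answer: 725/4512352 ≈ 0.00016067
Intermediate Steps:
W(b, c) = 15 + b + c
B = 637/177 (B = 2*((-493 - 781)/(-1067 + 359)) = 2*(-1274/(-708)) = 2*(-1274*(-1/708)) = 2*(637/354) = 637/177 ≈ 3.5989)
n(R) = 1875/8 (n(R) = (3/8)*25² = (3/8)*625 = 1875/8)
(n(B) + W(1449, -1064))/(4496133 + D) = (1875/8 + (15 + 1449 - 1064))/(4496133 - 547825) = (1875/8 + 400)/3948308 = (5075/8)*(1/3948308) = 725/4512352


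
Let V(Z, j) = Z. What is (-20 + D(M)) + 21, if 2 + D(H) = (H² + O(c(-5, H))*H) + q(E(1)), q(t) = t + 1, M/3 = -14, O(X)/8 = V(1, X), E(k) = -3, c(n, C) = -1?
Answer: 1425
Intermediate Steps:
O(X) = 8 (O(X) = 8*1 = 8)
M = -42 (M = 3*(-14) = -42)
q(t) = 1 + t
D(H) = -4 + H² + 8*H (D(H) = -2 + ((H² + 8*H) + (1 - 3)) = -2 + ((H² + 8*H) - 2) = -2 + (-2 + H² + 8*H) = -4 + H² + 8*H)
(-20 + D(M)) + 21 = (-20 + (-4 + (-42)² + 8*(-42))) + 21 = (-20 + (-4 + 1764 - 336)) + 21 = (-20 + 1424) + 21 = 1404 + 21 = 1425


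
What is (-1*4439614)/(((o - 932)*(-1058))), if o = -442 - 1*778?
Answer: -2219807/1138408 ≈ -1.9499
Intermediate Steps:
o = -1220 (o = -442 - 778 = -1220)
(-1*4439614)/(((o - 932)*(-1058))) = (-1*4439614)/(((-1220 - 932)*(-1058))) = -4439614/((-2152*(-1058))) = -4439614/2276816 = -4439614*1/2276816 = -2219807/1138408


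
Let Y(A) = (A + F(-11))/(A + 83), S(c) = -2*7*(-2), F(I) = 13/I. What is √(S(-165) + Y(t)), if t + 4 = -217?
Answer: √17057766/759 ≈ 5.4415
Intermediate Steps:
t = -221 (t = -4 - 217 = -221)
S(c) = 28 (S(c) = -14*(-2) = 28)
Y(A) = (-13/11 + A)/(83 + A) (Y(A) = (A + 13/(-11))/(A + 83) = (A + 13*(-1/11))/(83 + A) = (A - 13/11)/(83 + A) = (-13/11 + A)/(83 + A))
√(S(-165) + Y(t)) = √(28 + (-13/11 - 221)/(83 - 221)) = √(28 - 2444/11/(-138)) = √(28 - 1/138*(-2444/11)) = √(28 + 1222/759) = √(22474/759) = √17057766/759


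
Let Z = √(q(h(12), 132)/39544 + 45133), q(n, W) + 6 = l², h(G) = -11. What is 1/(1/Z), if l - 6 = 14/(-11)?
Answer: √533728985213255/108746 ≈ 212.45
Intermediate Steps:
l = 52/11 (l = 6 + 14/(-11) = 6 + 14*(-1/11) = 6 - 14/11 = 52/11 ≈ 4.7273)
q(n, W) = 1978/121 (q(n, W) = -6 + (52/11)² = -6 + 2704/121 = 1978/121)
Z = √533728985213255/108746 (Z = √((1978/121)/39544 + 45133) = √((1978/121)*(1/39544) + 45133) = √(989/2392412 + 45133) = √(107976731785/2392412) = √533728985213255/108746 ≈ 212.45)
1/(1/Z) = 1/(1/(√533728985213255/108746)) = 1/(22*√533728985213255/107976731785) = √533728985213255/108746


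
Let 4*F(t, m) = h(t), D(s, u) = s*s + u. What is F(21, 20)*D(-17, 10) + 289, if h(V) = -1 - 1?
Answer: 279/2 ≈ 139.50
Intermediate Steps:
D(s, u) = u + s² (D(s, u) = s² + u = u + s²)
h(V) = -2
F(t, m) = -½ (F(t, m) = (¼)*(-2) = -½)
F(21, 20)*D(-17, 10) + 289 = -(10 + (-17)²)/2 + 289 = -(10 + 289)/2 + 289 = -½*299 + 289 = -299/2 + 289 = 279/2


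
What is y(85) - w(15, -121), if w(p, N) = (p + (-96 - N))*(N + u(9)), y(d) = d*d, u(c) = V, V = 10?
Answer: 11665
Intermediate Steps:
u(c) = 10
y(d) = d²
w(p, N) = (10 + N)*(-96 + p - N) (w(p, N) = (p + (-96 - N))*(N + 10) = (-96 + p - N)*(10 + N) = (10 + N)*(-96 + p - N))
y(85) - w(15, -121) = 85² - (-960 - 1*(-121)² - 106*(-121) + 10*15 - 121*15) = 7225 - (-960 - 1*14641 + 12826 + 150 - 1815) = 7225 - (-960 - 14641 + 12826 + 150 - 1815) = 7225 - 1*(-4440) = 7225 + 4440 = 11665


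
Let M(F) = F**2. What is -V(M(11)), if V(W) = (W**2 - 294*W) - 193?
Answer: 21126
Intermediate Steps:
V(W) = -193 + W**2 - 294*W
-V(M(11)) = -(-193 + (11**2)**2 - 294*11**2) = -(-193 + 121**2 - 294*121) = -(-193 + 14641 - 35574) = -1*(-21126) = 21126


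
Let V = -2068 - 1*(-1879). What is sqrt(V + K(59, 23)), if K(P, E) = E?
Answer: I*sqrt(166) ≈ 12.884*I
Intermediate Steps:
V = -189 (V = -2068 + 1879 = -189)
sqrt(V + K(59, 23)) = sqrt(-189 + 23) = sqrt(-166) = I*sqrt(166)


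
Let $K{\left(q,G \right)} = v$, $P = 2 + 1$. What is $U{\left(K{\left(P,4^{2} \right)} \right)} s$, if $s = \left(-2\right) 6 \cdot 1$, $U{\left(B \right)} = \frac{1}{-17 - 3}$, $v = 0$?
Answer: $\frac{3}{5} \approx 0.6$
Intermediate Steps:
$P = 3$
$K{\left(q,G \right)} = 0$
$U{\left(B \right)} = - \frac{1}{20}$ ($U{\left(B \right)} = \frac{1}{-20} = - \frac{1}{20}$)
$s = -12$ ($s = \left(-12\right) 1 = -12$)
$U{\left(K{\left(P,4^{2} \right)} \right)} s = \left(- \frac{1}{20}\right) \left(-12\right) = \frac{3}{5}$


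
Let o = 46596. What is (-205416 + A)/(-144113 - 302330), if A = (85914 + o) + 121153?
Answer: -48247/446443 ≈ -0.10807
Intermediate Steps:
A = 253663 (A = (85914 + 46596) + 121153 = 132510 + 121153 = 253663)
(-205416 + A)/(-144113 - 302330) = (-205416 + 253663)/(-144113 - 302330) = 48247/(-446443) = 48247*(-1/446443) = -48247/446443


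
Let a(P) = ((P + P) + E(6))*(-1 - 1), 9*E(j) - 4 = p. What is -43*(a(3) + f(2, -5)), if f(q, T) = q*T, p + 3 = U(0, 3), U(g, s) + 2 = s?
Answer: 8686/9 ≈ 965.11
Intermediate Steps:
U(g, s) = -2 + s
p = -2 (p = -3 + (-2 + 3) = -3 + 1 = -2)
f(q, T) = T*q
E(j) = 2/9 (E(j) = 4/9 + (⅑)*(-2) = 4/9 - 2/9 = 2/9)
a(P) = -4/9 - 4*P (a(P) = ((P + P) + 2/9)*(-1 - 1) = (2*P + 2/9)*(-2) = (2/9 + 2*P)*(-2) = -4/9 - 4*P)
-43*(a(3) + f(2, -5)) = -43*((-4/9 - 4*3) - 5*2) = -43*((-4/9 - 12) - 10) = -43*(-112/9 - 10) = -43*(-202/9) = 8686/9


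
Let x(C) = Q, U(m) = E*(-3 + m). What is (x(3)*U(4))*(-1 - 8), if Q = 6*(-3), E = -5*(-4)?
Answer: 3240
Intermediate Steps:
E = 20
U(m) = -60 + 20*m (U(m) = 20*(-3 + m) = -60 + 20*m)
Q = -18
x(C) = -18
(x(3)*U(4))*(-1 - 8) = (-18*(-60 + 20*4))*(-1 - 8) = -18*(-60 + 80)*(-9) = -18*20*(-9) = -360*(-9) = 3240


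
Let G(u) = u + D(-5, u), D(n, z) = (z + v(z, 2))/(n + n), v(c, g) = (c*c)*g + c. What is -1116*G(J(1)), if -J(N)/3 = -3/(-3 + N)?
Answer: 42687/5 ≈ 8537.4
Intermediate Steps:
v(c, g) = c + g*c**2 (v(c, g) = c**2*g + c = g*c**2 + c = c + g*c**2)
D(n, z) = (z + z*(1 + 2*z))/(2*n) (D(n, z) = (z + z*(1 + z*2))/(n + n) = (z + z*(1 + 2*z))/((2*n)) = (z + z*(1 + 2*z))*(1/(2*n)) = (z + z*(1 + 2*z))/(2*n))
J(N) = 9/(-3 + N) (J(N) = -(-9)/(-3 + N) = 9/(-3 + N))
G(u) = u - u*(1 + u)/5 (G(u) = u + u*(1 + u)/(-5) = u + u*(-1/5)*(1 + u) = u - u*(1 + u)/5)
-1116*G(J(1)) = -1116*9/(-3 + 1)*(4 - 9/(-3 + 1))/5 = -1116*9/(-2)*(4 - 9/(-2))/5 = -1116*9*(-1/2)*(4 - 9*(-1)/2)/5 = -1116*(-9)*(4 - 1*(-9/2))/(5*2) = -1116*(-9)*(4 + 9/2)/(5*2) = -1116*(-9)*17/(5*2*2) = -1116*(-153/20) = 42687/5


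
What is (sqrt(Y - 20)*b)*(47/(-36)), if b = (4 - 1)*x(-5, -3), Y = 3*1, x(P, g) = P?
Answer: 235*I*sqrt(17)/12 ≈ 80.744*I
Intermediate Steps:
Y = 3
b = -15 (b = (4 - 1)*(-5) = 3*(-5) = -15)
(sqrt(Y - 20)*b)*(47/(-36)) = (sqrt(3 - 20)*(-15))*(47/(-36)) = (sqrt(-17)*(-15))*(47*(-1/36)) = ((I*sqrt(17))*(-15))*(-47/36) = -15*I*sqrt(17)*(-47/36) = 235*I*sqrt(17)/12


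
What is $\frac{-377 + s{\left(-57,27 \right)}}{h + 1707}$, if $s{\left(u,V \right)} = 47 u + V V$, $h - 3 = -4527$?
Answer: $\frac{2327}{2817} \approx 0.82606$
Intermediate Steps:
$h = -4524$ ($h = 3 - 4527 = -4524$)
$s{\left(u,V \right)} = V^{2} + 47 u$ ($s{\left(u,V \right)} = 47 u + V^{2} = V^{2} + 47 u$)
$\frac{-377 + s{\left(-57,27 \right)}}{h + 1707} = \frac{-377 + \left(27^{2} + 47 \left(-57\right)\right)}{-4524 + 1707} = \frac{-377 + \left(729 - 2679\right)}{-2817} = \left(-377 - 1950\right) \left(- \frac{1}{2817}\right) = \left(-2327\right) \left(- \frac{1}{2817}\right) = \frac{2327}{2817}$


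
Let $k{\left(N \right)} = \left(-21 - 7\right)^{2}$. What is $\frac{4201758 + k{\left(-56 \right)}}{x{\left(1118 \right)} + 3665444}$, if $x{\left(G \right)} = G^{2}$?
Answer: $\frac{2101271}{2457684} \approx 0.85498$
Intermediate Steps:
$k{\left(N \right)} = 784$ ($k{\left(N \right)} = \left(-28\right)^{2} = 784$)
$\frac{4201758 + k{\left(-56 \right)}}{x{\left(1118 \right)} + 3665444} = \frac{4201758 + 784}{1118^{2} + 3665444} = \frac{4202542}{1249924 + 3665444} = \frac{4202542}{4915368} = 4202542 \cdot \frac{1}{4915368} = \frac{2101271}{2457684}$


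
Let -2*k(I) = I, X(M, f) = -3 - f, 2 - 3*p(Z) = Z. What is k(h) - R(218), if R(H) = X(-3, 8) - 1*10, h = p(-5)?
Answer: 119/6 ≈ 19.833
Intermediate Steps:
p(Z) = ⅔ - Z/3
h = 7/3 (h = ⅔ - ⅓*(-5) = ⅔ + 5/3 = 7/3 ≈ 2.3333)
R(H) = -21 (R(H) = (-3 - 1*8) - 1*10 = (-3 - 8) - 10 = -11 - 10 = -21)
k(I) = -I/2
k(h) - R(218) = -½*7/3 - 1*(-21) = -7/6 + 21 = 119/6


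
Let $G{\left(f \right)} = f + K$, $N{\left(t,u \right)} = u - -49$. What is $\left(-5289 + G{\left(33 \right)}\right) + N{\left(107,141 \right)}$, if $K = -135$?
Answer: $-5201$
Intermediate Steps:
$N{\left(t,u \right)} = 49 + u$ ($N{\left(t,u \right)} = u + 49 = 49 + u$)
$G{\left(f \right)} = -135 + f$ ($G{\left(f \right)} = f - 135 = -135 + f$)
$\left(-5289 + G{\left(33 \right)}\right) + N{\left(107,141 \right)} = \left(-5289 + \left(-135 + 33\right)\right) + \left(49 + 141\right) = \left(-5289 - 102\right) + 190 = -5391 + 190 = -5201$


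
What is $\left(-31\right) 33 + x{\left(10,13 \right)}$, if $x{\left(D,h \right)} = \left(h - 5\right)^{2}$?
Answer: $-959$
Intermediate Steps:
$x{\left(D,h \right)} = \left(-5 + h\right)^{2}$
$\left(-31\right) 33 + x{\left(10,13 \right)} = \left(-31\right) 33 + \left(-5 + 13\right)^{2} = -1023 + 8^{2} = -1023 + 64 = -959$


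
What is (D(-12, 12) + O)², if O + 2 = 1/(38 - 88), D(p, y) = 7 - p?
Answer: 720801/2500 ≈ 288.32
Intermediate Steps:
O = -101/50 (O = -2 + 1/(38 - 88) = -2 + 1/(-50) = -2 - 1/50 = -101/50 ≈ -2.0200)
(D(-12, 12) + O)² = ((7 - 1*(-12)) - 101/50)² = ((7 + 12) - 101/50)² = (19 - 101/50)² = (849/50)² = 720801/2500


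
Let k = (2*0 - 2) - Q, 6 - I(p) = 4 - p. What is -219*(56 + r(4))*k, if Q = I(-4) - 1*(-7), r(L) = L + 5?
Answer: 99645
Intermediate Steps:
I(p) = 2 + p (I(p) = 6 - (4 - p) = 6 + (-4 + p) = 2 + p)
r(L) = 5 + L
Q = 5 (Q = (2 - 4) - 1*(-7) = -2 + 7 = 5)
k = -7 (k = (2*0 - 2) - 1*5 = (0 - 2) - 5 = -2 - 5 = -7)
-219*(56 + r(4))*k = -219*(56 + (5 + 4))*(-7) = -219*(56 + 9)*(-7) = -14235*(-7) = -219*(-455) = 99645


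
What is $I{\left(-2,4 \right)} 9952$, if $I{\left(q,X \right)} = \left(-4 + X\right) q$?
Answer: $0$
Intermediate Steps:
$I{\left(q,X \right)} = q \left(-4 + X\right)$
$I{\left(-2,4 \right)} 9952 = - 2 \left(-4 + 4\right) 9952 = \left(-2\right) 0 \cdot 9952 = 0 \cdot 9952 = 0$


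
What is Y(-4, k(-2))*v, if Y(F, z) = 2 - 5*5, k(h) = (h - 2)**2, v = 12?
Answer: -276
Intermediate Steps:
k(h) = (-2 + h)**2
Y(F, z) = -23 (Y(F, z) = 2 - 25 = -23)
Y(-4, k(-2))*v = -23*12 = -276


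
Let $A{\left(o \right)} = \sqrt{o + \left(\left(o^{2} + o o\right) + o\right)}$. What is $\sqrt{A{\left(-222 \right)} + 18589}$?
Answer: $\sqrt{18589 + 2 \sqrt{24531}} \approx 137.49$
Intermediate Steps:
$A{\left(o \right)} = \sqrt{2 o + 2 o^{2}}$ ($A{\left(o \right)} = \sqrt{o + \left(\left(o^{2} + o^{2}\right) + o\right)} = \sqrt{o + \left(2 o^{2} + o\right)} = \sqrt{o + \left(o + 2 o^{2}\right)} = \sqrt{2 o + 2 o^{2}}$)
$\sqrt{A{\left(-222 \right)} + 18589} = \sqrt{\sqrt{2} \sqrt{- 222 \left(1 - 222\right)} + 18589} = \sqrt{\sqrt{2} \sqrt{\left(-222\right) \left(-221\right)} + 18589} = \sqrt{\sqrt{2} \sqrt{49062} + 18589} = \sqrt{2 \sqrt{24531} + 18589} = \sqrt{18589 + 2 \sqrt{24531}}$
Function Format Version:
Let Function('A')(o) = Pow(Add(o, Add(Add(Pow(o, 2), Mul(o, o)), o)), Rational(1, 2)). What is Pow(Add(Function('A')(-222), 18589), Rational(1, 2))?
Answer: Pow(Add(18589, Mul(2, Pow(24531, Rational(1, 2)))), Rational(1, 2)) ≈ 137.49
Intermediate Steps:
Function('A')(o) = Pow(Add(Mul(2, o), Mul(2, Pow(o, 2))), Rational(1, 2)) (Function('A')(o) = Pow(Add(o, Add(Add(Pow(o, 2), Pow(o, 2)), o)), Rational(1, 2)) = Pow(Add(o, Add(Mul(2, Pow(o, 2)), o)), Rational(1, 2)) = Pow(Add(o, Add(o, Mul(2, Pow(o, 2)))), Rational(1, 2)) = Pow(Add(Mul(2, o), Mul(2, Pow(o, 2))), Rational(1, 2)))
Pow(Add(Function('A')(-222), 18589), Rational(1, 2)) = Pow(Add(Mul(Pow(2, Rational(1, 2)), Pow(Mul(-222, Add(1, -222)), Rational(1, 2))), 18589), Rational(1, 2)) = Pow(Add(Mul(Pow(2, Rational(1, 2)), Pow(Mul(-222, -221), Rational(1, 2))), 18589), Rational(1, 2)) = Pow(Add(Mul(Pow(2, Rational(1, 2)), Pow(49062, Rational(1, 2))), 18589), Rational(1, 2)) = Pow(Add(Mul(2, Pow(24531, Rational(1, 2))), 18589), Rational(1, 2)) = Pow(Add(18589, Mul(2, Pow(24531, Rational(1, 2)))), Rational(1, 2))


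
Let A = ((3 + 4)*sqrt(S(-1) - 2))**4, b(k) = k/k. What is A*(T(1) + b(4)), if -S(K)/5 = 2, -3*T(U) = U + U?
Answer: 115248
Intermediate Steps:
T(U) = -2*U/3 (T(U) = -(U + U)/3 = -2*U/3)
S(K) = -10 (S(K) = -5*2 = -10)
b(k) = 1
A = 345744 (A = ((3 + 4)*sqrt(-10 - 2))**4 = (7*sqrt(-12))**4 = (7*(2*I*sqrt(3)))**4 = (14*I*sqrt(3))**4 = 345744)
A*(T(1) + b(4)) = 345744*(-2/3*1 + 1) = 345744*(-2/3 + 1) = 345744*(1/3) = 115248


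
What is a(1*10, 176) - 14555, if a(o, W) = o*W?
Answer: -12795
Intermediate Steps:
a(o, W) = W*o
a(1*10, 176) - 14555 = 176*(1*10) - 14555 = 176*10 - 14555 = 1760 - 14555 = -12795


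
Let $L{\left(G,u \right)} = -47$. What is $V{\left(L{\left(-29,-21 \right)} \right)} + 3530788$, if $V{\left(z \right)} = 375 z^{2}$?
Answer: $4359163$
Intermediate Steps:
$V{\left(L{\left(-29,-21 \right)} \right)} + 3530788 = 375 \left(-47\right)^{2} + 3530788 = 375 \cdot 2209 + 3530788 = 828375 + 3530788 = 4359163$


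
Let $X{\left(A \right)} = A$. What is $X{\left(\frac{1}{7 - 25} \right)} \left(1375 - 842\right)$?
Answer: $- \frac{533}{18} \approx -29.611$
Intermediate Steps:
$X{\left(\frac{1}{7 - 25} \right)} \left(1375 - 842\right) = \frac{1375 - 842}{7 - 25} = \frac{1}{-18} \cdot 533 = \left(- \frac{1}{18}\right) 533 = - \frac{533}{18}$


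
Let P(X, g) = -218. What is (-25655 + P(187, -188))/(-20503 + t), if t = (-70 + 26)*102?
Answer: 25873/24991 ≈ 1.0353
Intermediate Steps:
t = -4488 (t = -44*102 = -4488)
(-25655 + P(187, -188))/(-20503 + t) = (-25655 - 218)/(-20503 - 4488) = -25873/(-24991) = -25873*(-1/24991) = 25873/24991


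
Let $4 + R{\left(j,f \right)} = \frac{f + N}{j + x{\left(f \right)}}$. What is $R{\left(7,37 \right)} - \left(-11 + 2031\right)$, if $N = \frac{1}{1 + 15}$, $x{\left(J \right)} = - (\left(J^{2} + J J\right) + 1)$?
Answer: $- \frac{88473681}{43712} \approx -2024.0$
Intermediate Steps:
$x{\left(J \right)} = -1 - 2 J^{2}$ ($x{\left(J \right)} = - (\left(J^{2} + J^{2}\right) + 1) = - (2 J^{2} + 1) = - (1 + 2 J^{2}) = -1 - 2 J^{2}$)
$N = \frac{1}{16} \approx 0.0625$
$R{\left(j,f \right)} = -4 + \frac{\frac{1}{16} + f}{-1 + j - 2 f^{2}}$ ($R{\left(j,f \right)} = -4 + \frac{f + \frac{1}{16}}{j - \left(1 + 2 f^{2}\right)} = -4 + \frac{\frac{1}{16} + f}{-1 + j - 2 f^{2}}$)
$R{\left(7,37 \right)} - \left(-11 + 2031\right) = \frac{- \frac{65}{16} - 37 - 8 \cdot 37^{2} + 4 \cdot 7}{1 - 7 + 2 \cdot 37^{2}} - \left(-11 + 2031\right) = \frac{- \frac{65}{16} - 37 - 10952 + 28}{1 - 7 + 2 \cdot 1369} - 2020 = \frac{- \frac{65}{16} - 37 - 10952 + 28}{1 - 7 + 2738} - 2020 = \frac{1}{2732} \left(- \frac{175441}{16}\right) - 2020 = - \frac{175441}{43712} - 2020 = - \frac{88473681}{43712}$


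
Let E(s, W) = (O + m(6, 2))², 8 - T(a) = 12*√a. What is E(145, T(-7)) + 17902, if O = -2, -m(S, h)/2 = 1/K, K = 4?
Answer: 71633/4 ≈ 17908.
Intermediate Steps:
m(S, h) = -½ (m(S, h) = -2/4 = -2*¼ = -½)
T(a) = 8 - 12*√a
E(s, W) = 25/4 (E(s, W) = (-2 - ½)² = (-5/2)² = 25/4)
E(145, T(-7)) + 17902 = 25/4 + 17902 = 71633/4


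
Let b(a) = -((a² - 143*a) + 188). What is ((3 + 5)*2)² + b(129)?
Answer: 1874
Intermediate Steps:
b(a) = -188 - a² + 143*a (b(a) = -(188 + a² - 143*a) = -188 - a² + 143*a)
((3 + 5)*2)² + b(129) = ((3 + 5)*2)² + (-188 - 1*129² + 143*129) = (8*2)² + (-188 - 1*16641 + 18447) = 16² + (-188 - 16641 + 18447) = 256 + 1618 = 1874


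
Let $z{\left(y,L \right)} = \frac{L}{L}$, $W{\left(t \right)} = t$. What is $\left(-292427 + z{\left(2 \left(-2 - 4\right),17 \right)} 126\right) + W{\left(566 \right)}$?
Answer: $-291735$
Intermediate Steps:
$z{\left(y,L \right)} = 1$
$\left(-292427 + z{\left(2 \left(-2 - 4\right),17 \right)} 126\right) + W{\left(566 \right)} = \left(-292427 + 1 \cdot 126\right) + 566 = \left(-292427 + 126\right) + 566 = -292301 + 566 = -291735$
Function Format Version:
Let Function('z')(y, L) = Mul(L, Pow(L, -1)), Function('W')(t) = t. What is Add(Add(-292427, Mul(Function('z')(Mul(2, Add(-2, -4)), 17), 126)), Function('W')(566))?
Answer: -291735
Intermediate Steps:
Function('z')(y, L) = 1
Add(Add(-292427, Mul(Function('z')(Mul(2, Add(-2, -4)), 17), 126)), Function('W')(566)) = Add(Add(-292427, Mul(1, 126)), 566) = Add(Add(-292427, 126), 566) = Add(-292301, 566) = -291735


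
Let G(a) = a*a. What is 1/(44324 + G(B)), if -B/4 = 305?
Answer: 1/1532724 ≈ 6.5243e-7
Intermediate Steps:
B = -1220 (B = -4*305 = -1220)
G(a) = a²
1/(44324 + G(B)) = 1/(44324 + (-1220)²) = 1/(44324 + 1488400) = 1/1532724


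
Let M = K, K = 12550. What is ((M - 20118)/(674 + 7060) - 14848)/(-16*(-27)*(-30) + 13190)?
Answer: -5742100/88941 ≈ -64.561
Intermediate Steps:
M = 12550
((M - 20118)/(674 + 7060) - 14848)/(-16*(-27)*(-30) + 13190) = ((12550 - 20118)/(674 + 7060) - 14848)/(-16*(-27)*(-30) + 13190) = (-7568/7734 - 14848)/(432*(-30) + 13190) = (-7568*1/7734 - 14848)/(-12960 + 13190) = (-3784/3867 - 14848)/230 = -57421000/3867*1/230 = -5742100/88941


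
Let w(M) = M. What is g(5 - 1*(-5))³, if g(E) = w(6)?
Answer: 216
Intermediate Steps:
g(E) = 6
g(5 - 1*(-5))³ = 6³ = 216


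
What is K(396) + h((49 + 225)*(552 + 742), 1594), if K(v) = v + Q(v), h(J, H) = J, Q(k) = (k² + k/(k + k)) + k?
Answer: 1024329/2 ≈ 5.1216e+5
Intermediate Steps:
Q(k) = ½ + k + k² (Q(k) = (k² + k/((2*k))) + k = (k² + (1/(2*k))*k) + k = (k² + ½) + k = (½ + k²) + k = ½ + k + k²)
K(v) = ½ + v² + 2*v (K(v) = v + (½ + v + v²) = ½ + v² + 2*v)
K(396) + h((49 + 225)*(552 + 742), 1594) = (½ + 396² + 2*396) + (49 + 225)*(552 + 742) = (½ + 156816 + 792) + 274*1294 = 315217/2 + 354556 = 1024329/2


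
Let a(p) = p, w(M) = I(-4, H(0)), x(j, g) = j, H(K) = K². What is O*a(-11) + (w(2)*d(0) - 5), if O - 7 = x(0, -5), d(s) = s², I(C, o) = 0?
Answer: -82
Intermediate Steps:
w(M) = 0
O = 7 (O = 7 + 0 = 7)
O*a(-11) + (w(2)*d(0) - 5) = 7*(-11) + (0*0² - 5) = -77 + (0*0 - 5) = -77 + (0 - 5) = -77 - 5 = -82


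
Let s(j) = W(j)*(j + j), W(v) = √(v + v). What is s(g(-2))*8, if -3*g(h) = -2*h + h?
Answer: -64*I*√3/9 ≈ -12.317*I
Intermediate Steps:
W(v) = √2*√v (W(v) = √(2*v) = √2*√v)
g(h) = h/3 (g(h) = -(-2*h + h)/3 = -(-1)*h/3 = h/3)
s(j) = 2*√2*j^(3/2) (s(j) = (√2*√j)*(j + j) = (√2*√j)*(2*j) = 2*√2*j^(3/2))
s(g(-2))*8 = (2*√2*((⅓)*(-2))^(3/2))*8 = (2*√2*(-⅔)^(3/2))*8 = (2*√2*(-2*I*√6/9))*8 = -8*I*√3/9*8 = -64*I*√3/9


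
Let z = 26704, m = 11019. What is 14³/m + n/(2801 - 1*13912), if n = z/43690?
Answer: 665875991792/2674529421105 ≈ 0.24897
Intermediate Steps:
n = 13352/21845 (n = 26704/43690 = 26704*(1/43690) = 13352/21845 ≈ 0.61122)
14³/m + n/(2801 - 1*13912) = 14³/11019 + 13352/(21845*(2801 - 1*13912)) = 2744*(1/11019) + 13352/(21845*(2801 - 13912)) = 2744/11019 + (13352/21845)/(-11111) = 2744/11019 + (13352/21845)*(-1/11111) = 2744/11019 - 13352/242719795 = 665875991792/2674529421105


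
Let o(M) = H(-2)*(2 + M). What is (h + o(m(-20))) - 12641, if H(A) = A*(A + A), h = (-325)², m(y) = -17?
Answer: 92864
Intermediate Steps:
h = 105625
H(A) = 2*A² (H(A) = A*(2*A) = 2*A²)
o(M) = 16 + 8*M (o(M) = (2*(-2)²)*(2 + M) = (2*4)*(2 + M) = 8*(2 + M) = 16 + 8*M)
(h + o(m(-20))) - 12641 = (105625 + (16 + 8*(-17))) - 12641 = (105625 + (16 - 136)) - 12641 = (105625 - 120) - 12641 = 105505 - 12641 = 92864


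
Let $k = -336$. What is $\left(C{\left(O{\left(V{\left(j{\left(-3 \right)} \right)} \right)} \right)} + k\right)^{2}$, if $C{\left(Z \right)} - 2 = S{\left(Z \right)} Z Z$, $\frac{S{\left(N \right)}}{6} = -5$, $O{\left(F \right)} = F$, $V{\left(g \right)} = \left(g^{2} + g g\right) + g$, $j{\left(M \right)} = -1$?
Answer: $132496$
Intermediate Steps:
$V{\left(g \right)} = g + 2 g^{2}$ ($V{\left(g \right)} = \left(g^{2} + g^{2}\right) + g = 2 g^{2} + g = g + 2 g^{2}$)
$S{\left(N \right)} = -30$ ($S{\left(N \right)} = 6 \left(-5\right) = -30$)
$C{\left(Z \right)} = 2 - 30 Z^{2}$ ($C{\left(Z \right)} = 2 + - 30 Z Z = 2 - 30 Z^{2}$)
$\left(C{\left(O{\left(V{\left(j{\left(-3 \right)} \right)} \right)} \right)} + k\right)^{2} = \left(\left(2 - 30 \left(- (1 + 2 \left(-1\right))\right)^{2}\right) - 336\right)^{2} = \left(\left(2 - 30 \left(- (1 - 2)\right)^{2}\right) - 336\right)^{2} = \left(\left(2 - 30 \left(\left(-1\right) \left(-1\right)\right)^{2}\right) - 336\right)^{2} = \left(\left(2 - 30 \cdot 1^{2}\right) - 336\right)^{2} = \left(\left(2 - 30\right) - 336\right)^{2} = \left(-28 - 336\right)^{2} = \left(-364\right)^{2} = 132496$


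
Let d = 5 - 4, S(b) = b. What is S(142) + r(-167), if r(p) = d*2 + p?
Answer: -23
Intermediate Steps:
d = 1
r(p) = 2 + p (r(p) = 1*2 + p = 2 + p)
S(142) + r(-167) = 142 + (2 - 167) = 142 - 165 = -23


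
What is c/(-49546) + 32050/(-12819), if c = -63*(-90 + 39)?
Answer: -232733821/90732882 ≈ -2.5650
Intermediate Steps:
c = 3213 (c = -63*(-51) = 3213)
c/(-49546) + 32050/(-12819) = 3213/(-49546) + 32050/(-12819) = 3213*(-1/49546) + 32050*(-1/12819) = -459/7078 - 32050/12819 = -232733821/90732882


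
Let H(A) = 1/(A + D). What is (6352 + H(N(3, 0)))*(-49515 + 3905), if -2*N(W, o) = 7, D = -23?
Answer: -15354788940/53 ≈ -2.8971e+8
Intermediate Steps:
N(W, o) = -7/2 (N(W, o) = -1/2*7 = -7/2)
H(A) = 1/(-23 + A) (H(A) = 1/(A - 23) = 1/(-23 + A))
(6352 + H(N(3, 0)))*(-49515 + 3905) = (6352 + 1/(-23 - 7/2))*(-49515 + 3905) = (6352 + 1/(-53/2))*(-45610) = (6352 - 2/53)*(-45610) = (336654/53)*(-45610) = -15354788940/53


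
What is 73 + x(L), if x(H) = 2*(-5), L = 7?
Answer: 63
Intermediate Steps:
x(H) = -10
73 + x(L) = 73 - 10 = 63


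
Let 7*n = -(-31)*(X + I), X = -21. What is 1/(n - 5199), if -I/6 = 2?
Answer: -7/37416 ≈ -0.00018709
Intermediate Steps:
I = -12 (I = -6*2 = -12)
n = -1023/7 (n = (-(-31)*(-21 - 12))/7 = (-(-31)*(-33))/7 = (-1*1023)/7 = (⅐)*(-1023) = -1023/7 ≈ -146.14)
1/(n - 5199) = 1/(-1023/7 - 5199) = 1/(-37416/7) = -7/37416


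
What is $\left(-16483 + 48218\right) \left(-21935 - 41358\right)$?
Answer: $-2008603355$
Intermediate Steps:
$\left(-16483 + 48218\right) \left(-21935 - 41358\right) = 31735 \left(-63293\right) = -2008603355$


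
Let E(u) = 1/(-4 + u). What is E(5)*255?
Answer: 255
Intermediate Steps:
E(5)*255 = 255/(-4 + 5) = 255/1 = 1*255 = 255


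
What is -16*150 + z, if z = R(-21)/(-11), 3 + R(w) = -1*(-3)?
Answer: -2400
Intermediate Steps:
R(w) = 0 (R(w) = -3 - 1*(-3) = -3 + 3 = 0)
z = 0 (z = 0/(-11) = 0*(-1/11) = 0)
-16*150 + z = -16*150 + 0 = -2400 + 0 = -2400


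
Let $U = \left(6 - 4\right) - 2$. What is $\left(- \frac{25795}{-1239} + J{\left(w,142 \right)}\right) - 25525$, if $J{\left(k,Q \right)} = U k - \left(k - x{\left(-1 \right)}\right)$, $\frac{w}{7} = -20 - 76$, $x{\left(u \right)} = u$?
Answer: $- \frac{4395473}{177} \approx -24833.0$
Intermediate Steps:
$w = -672$ ($w = 7 \left(-20 - 76\right) = 7 \left(-96\right) = -672$)
$U = 0$ ($U = 2 - 2 = 0$)
$J{\left(k,Q \right)} = -1 - k$ ($J{\left(k,Q \right)} = 0 k - \left(1 + k\right) = 0 - \left(1 + k\right) = -1 - k$)
$\left(- \frac{25795}{-1239} + J{\left(w,142 \right)}\right) - 25525 = \left(- \frac{25795}{-1239} - -671\right) - 25525 = \left(\left(-25795\right) \left(- \frac{1}{1239}\right) + \left(-1 + 672\right)\right) - 25525 = \left(\frac{3685}{177} + 671\right) - 25525 = \frac{122452}{177} - 25525 = - \frac{4395473}{177}$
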